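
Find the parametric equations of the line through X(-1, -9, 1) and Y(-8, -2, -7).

Direction vector d = Y - X = (-8 + 1, -2 + 9, -7 - 1) = (-7, 7, -8)
Parametric form r = X + t·d:
x = -1 - 7t, y = -9 + 7t, z = 1 - 8t

x = -1 - 7t, y = -9 + 7t, z = 1 - 8t


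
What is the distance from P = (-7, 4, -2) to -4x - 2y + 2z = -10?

distance = |a·x₀ + b·y₀ + c·z₀ - d| / √(a² + b² + c²)
  = |(-4)·(-7) + (-2)·4 + 2·(-2) - (-10)| / √((-4)² + (-2)² + 2²)
  = |28 - 8 - 4 + 10| / √(16 + 4 + 4)
  = |26| / √24
  = 26 / 4.899
  ≈ 5.307

5.307


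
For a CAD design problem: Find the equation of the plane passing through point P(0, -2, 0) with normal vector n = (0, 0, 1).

The plane through P with normal n = (a, b, c) satisfies n·(r - P) = 0,
i.e. ax + by + cz = a·x₀ + b·y₀ + c·z₀.
d = 0·0 + 0·(-2) + 1·0
  = 0 + 0 + 0
  = 0
Equation: z = 0

z = 0


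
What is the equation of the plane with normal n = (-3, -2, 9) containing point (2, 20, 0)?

The plane through P with normal n = (a, b, c) satisfies n·(r - P) = 0,
i.e. ax + by + cz = a·x₀ + b·y₀ + c·z₀.
d = (-3)·2 + (-2)·20 + 9·0
  = -6 - 40 + 0
  = -46
Equation: -3x - 2y + 9z = -46

-3x - 2y + 9z = -46


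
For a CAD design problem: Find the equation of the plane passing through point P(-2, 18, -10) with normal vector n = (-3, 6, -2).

The plane through P with normal n = (a, b, c) satisfies n·(r - P) = 0,
i.e. ax + by + cz = a·x₀ + b·y₀ + c·z₀.
d = (-3)·(-2) + 6·18 + (-2)·(-10)
  = 6 + 108 + 20
  = 134
Equation: -3x + 6y - 2z = 134

-3x + 6y - 2z = 134


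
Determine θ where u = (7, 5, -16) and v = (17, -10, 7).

u·v = 7·17 + 5·(-10) + (-16)·7 = 119 - 50 - 112 = -43
|u| = √(7² + 5² + (-16)²) = √330 ≈ 18.17
|v| = √(17² + (-10)² + 7²) = √438 ≈ 20.93
cos θ = (u·v)/(|u||v|) = -43/(18.17·20.93) ≈ -0.1131
θ = arccos(-0.1131) ≈ 96.49°

96.49°


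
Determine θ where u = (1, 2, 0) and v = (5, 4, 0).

u·v = 1·5 + 2·4 + 0·0 = 5 + 8 + 0 = 13
|u| = √(1² + 2² + 0²) = √5 ≈ 2.236
|v| = √(5² + 4² + 0²) = √41 ≈ 6.403
cos θ = (u·v)/(|u||v|) = 13/(2.236·6.403) ≈ 0.908
θ = arccos(0.908) ≈ 24.78°

24.78°


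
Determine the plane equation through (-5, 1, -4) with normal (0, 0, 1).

The plane through P with normal n = (a, b, c) satisfies n·(r - P) = 0,
i.e. ax + by + cz = a·x₀ + b·y₀ + c·z₀.
d = 0·(-5) + 0·1 + 1·(-4)
  = 0 + 0 - 4
  = -4
Equation: z = -4

z = -4


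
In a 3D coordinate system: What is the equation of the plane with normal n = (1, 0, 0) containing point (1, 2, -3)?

The plane through P with normal n = (a, b, c) satisfies n·(r - P) = 0,
i.e. ax + by + cz = a·x₀ + b·y₀ + c·z₀.
d = 1·1 + 0·2 + 0·(-3)
  = 1 + 0 + 0
  = 1
Equation: x = 1

x = 1


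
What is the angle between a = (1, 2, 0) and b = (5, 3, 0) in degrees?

a·b = 1·5 + 2·3 + 0·0 = 5 + 6 + 0 = 11
|a| = √(1² + 2² + 0²) = √5 ≈ 2.236
|b| = √(5² + 3² + 0²) = √34 ≈ 5.831
cos θ = (a·b)/(|a||b|) = 11/(2.236·5.831) ≈ 0.8437
θ = arccos(0.8437) ≈ 32.47°

32.47°


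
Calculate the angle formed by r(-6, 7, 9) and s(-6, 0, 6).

r·s = (-6)·(-6) + 7·0 + 9·6 = 36 + 0 + 54 = 90
|r| = √((-6)² + 7² + 9²) = √166 ≈ 12.88
|s| = √((-6)² + 0² + 6²) = √72 ≈ 8.485
cos θ = (r·s)/(|r||s|) = 90/(12.88·8.485) ≈ 0.8232
θ = arccos(0.8232) ≈ 34.59°

34.59°


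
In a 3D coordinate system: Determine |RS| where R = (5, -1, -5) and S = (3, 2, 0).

d = √[(x₂-x₁)² + (y₂-y₁)² + (z₂-z₁)²]
  = √[(-2)² + 3² + 5²]
  = √[4 + 9 + 25]
  = √38
  ≈ 6.164

6.164


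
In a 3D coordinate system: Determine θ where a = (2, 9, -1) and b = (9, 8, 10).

a·b = 2·9 + 9·8 + (-1)·10 = 18 + 72 - 10 = 80
|a| = √(2² + 9² + (-1)²) = √86 ≈ 9.274
|b| = √(9² + 8² + 10²) = √245 ≈ 15.65
cos θ = (a·b)/(|a||b|) = 80/(9.274·15.65) ≈ 0.5511
θ = arccos(0.5511) ≈ 56.56°

56.56°


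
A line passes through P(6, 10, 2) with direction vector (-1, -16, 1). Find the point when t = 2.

P(t) = P + t·d
  = (6 + (-1)·2, 10 + (-16)·2, 2 + 1·2)
  = (6 - 2, 10 - 32, 2 + 2)
  = (4, -22, 4)

(4, -22, 4)


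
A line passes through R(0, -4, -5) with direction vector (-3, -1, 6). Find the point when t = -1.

P(t) = R + t·d
  = (0 + (-3)·(-1), -4 + (-1)·(-1), -5 + 6·(-1))
  = (0 + 3, -4 + 1, -5 - 6)
  = (3, -3, -11)

(3, -3, -11)


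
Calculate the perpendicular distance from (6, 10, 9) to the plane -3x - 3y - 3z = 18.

distance = |a·x₀ + b·y₀ + c·z₀ - d| / √(a² + b² + c²)
  = |(-3)·6 + (-3)·10 + (-3)·9 - 18| / √((-3)² + (-3)² + (-3)²)
  = |-18 - 30 - 27 - 18| / √(9 + 9 + 9)
  = |-93| / √27
  = 93 / 5.196
  ≈ 17.9

17.9


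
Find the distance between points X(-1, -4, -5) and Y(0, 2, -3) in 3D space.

d = √[(x₂-x₁)² + (y₂-y₁)² + (z₂-z₁)²]
  = √[1² + 6² + 2²]
  = √[1 + 36 + 4]
  = √41
  ≈ 6.403

6.403


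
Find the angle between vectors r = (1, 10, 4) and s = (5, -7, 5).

r·s = 1·5 + 10·(-7) + 4·5 = 5 - 70 + 20 = -45
|r| = √(1² + 10² + 4²) = √117 ≈ 10.82
|s| = √(5² + (-7)² + 5²) = √99 ≈ 9.95
cos θ = (r·s)/(|r||s|) = -45/(10.82·9.95) ≈ -0.4181
θ = arccos(-0.4181) ≈ 114.7°

114.7°


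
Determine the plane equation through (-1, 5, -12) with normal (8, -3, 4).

The plane through P with normal n = (a, b, c) satisfies n·(r - P) = 0,
i.e. ax + by + cz = a·x₀ + b·y₀ + c·z₀.
d = 8·(-1) + (-3)·5 + 4·(-12)
  = -8 - 15 - 48
  = -71
Equation: 8x - 3y + 4z = -71

8x - 3y + 4z = -71


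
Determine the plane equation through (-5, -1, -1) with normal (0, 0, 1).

The plane through P with normal n = (a, b, c) satisfies n·(r - P) = 0,
i.e. ax + by + cz = a·x₀ + b·y₀ + c·z₀.
d = 0·(-5) + 0·(-1) + 1·(-1)
  = 0 + 0 - 1
  = -1
Equation: z = -1

z = -1


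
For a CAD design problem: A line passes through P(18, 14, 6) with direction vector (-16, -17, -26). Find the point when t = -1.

P(t) = P + t·d
  = (18 + (-16)·(-1), 14 + (-17)·(-1), 6 + (-26)·(-1))
  = (18 + 16, 14 + 17, 6 + 26)
  = (34, 31, 32)

(34, 31, 32)


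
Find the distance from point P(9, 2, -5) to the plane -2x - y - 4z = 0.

distance = |a·x₀ + b·y₀ + c·z₀ - d| / √(a² + b² + c²)
  = |(-2)·9 + (-1)·2 + (-4)·(-5) - 0| / √((-2)² + (-1)² + (-4)²)
  = |-18 - 2 + 20 + 0| / √(4 + 1 + 16)
  = |0| / √21
  = 0 / 4.583
  ≈ 0

0


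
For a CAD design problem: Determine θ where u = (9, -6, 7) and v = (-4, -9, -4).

u·v = 9·(-4) + (-6)·(-9) + 7·(-4) = -36 + 54 - 28 = -10
|u| = √(9² + (-6)² + 7²) = √166 ≈ 12.88
|v| = √((-4)² + (-9)² + (-4)²) = √113 ≈ 10.63
cos θ = (u·v)/(|u||v|) = -10/(12.88·10.63) ≈ -0.07301
θ = arccos(-0.07301) ≈ 94.19°

94.19°


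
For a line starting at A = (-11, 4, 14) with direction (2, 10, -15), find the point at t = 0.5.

P(t) = A + t·d
  = (-11 + 2·0.5, 4 + 10·0.5, 14 + (-15)·0.5)
  = (-11 + 1, 4 + 5, 14 - 7.5)
  = (-10, 9, 6.5)

(-10, 9, 6.5)


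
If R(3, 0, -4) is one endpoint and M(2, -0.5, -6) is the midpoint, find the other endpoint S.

S = 2M - R
  = (2·2 - 3, 2·(-0.5) - 0, 2·(-6) - (-4))
  = (4 - 3, -1 + 0, -12 + 4)
  = (1, -1, -8)

(1, -1, -8)


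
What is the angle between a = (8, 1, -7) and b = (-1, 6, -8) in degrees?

a·b = 8·(-1) + 1·6 + (-7)·(-8) = -8 + 6 + 56 = 54
|a| = √(8² + 1² + (-7)²) = √114 ≈ 10.68
|b| = √((-1)² + 6² + (-8)²) = √101 ≈ 10.05
cos θ = (a·b)/(|a||b|) = 54/(10.68·10.05) ≈ 0.5032
θ = arccos(0.5032) ≈ 59.78°

59.78°


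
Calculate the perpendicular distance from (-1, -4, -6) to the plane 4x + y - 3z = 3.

distance = |a·x₀ + b·y₀ + c·z₀ - d| / √(a² + b² + c²)
  = |4·(-1) + 1·(-4) + (-3)·(-6) - 3| / √(4² + 1² + (-3)²)
  = |-4 - 4 + 18 - 3| / √(16 + 1 + 9)
  = |7| / √26
  = 7 / 5.099
  ≈ 1.373

1.373


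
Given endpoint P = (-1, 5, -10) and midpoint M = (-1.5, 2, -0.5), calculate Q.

Q = 2M - P
  = (2·(-1.5) - (-1), 2·2 - 5, 2·(-0.5) - (-10))
  = (-3 + 1, 4 - 5, -1 + 10)
  = (-2, -1, 9)

(-2, -1, 9)


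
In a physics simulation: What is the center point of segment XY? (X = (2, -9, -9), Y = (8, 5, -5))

M = ((x₁+x₂)/2, (y₁+y₂)/2, (z₁+z₂)/2)
  = ((2 + 8)/2, (-9 + 5)/2, (-9 - 5)/2)
  = (10/2, -4/2, -14/2)
  = (5, -2, -7)

(5, -2, -7)


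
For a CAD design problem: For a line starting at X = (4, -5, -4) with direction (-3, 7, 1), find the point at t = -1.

P(t) = X + t·d
  = (4 + (-3)·(-1), -5 + 7·(-1), -4 + 1·(-1))
  = (4 + 3, -5 - 7, -4 - 1)
  = (7, -12, -5)

(7, -12, -5)


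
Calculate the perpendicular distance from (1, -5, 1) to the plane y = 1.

distance = |a·x₀ + b·y₀ + c·z₀ - d| / √(a² + b² + c²)
  = |0·1 + 1·(-5) + 0·1 - 1| / √(0² + 1² + 0²)
  = |0 - 5 + 0 - 1| / √(0 + 1 + 0)
  = |-6| / √1
  = 6 / 1
  ≈ 6

6


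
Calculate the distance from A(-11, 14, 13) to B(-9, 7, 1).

d = √[(x₂-x₁)² + (y₂-y₁)² + (z₂-z₁)²]
  = √[2² + (-7)² + (-12)²]
  = √[4 + 49 + 144]
  = √197
  ≈ 14.04

14.04


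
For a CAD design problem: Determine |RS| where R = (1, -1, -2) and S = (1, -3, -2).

d = √[(x₂-x₁)² + (y₂-y₁)² + (z₂-z₁)²]
  = √[0² + (-2)² + 0²]
  = √[0 + 4 + 0]
  = √4
  ≈ 2

2


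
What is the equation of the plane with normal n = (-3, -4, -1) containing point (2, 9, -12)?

The plane through P with normal n = (a, b, c) satisfies n·(r - P) = 0,
i.e. ax + by + cz = a·x₀ + b·y₀ + c·z₀.
d = (-3)·2 + (-4)·9 + (-1)·(-12)
  = -6 - 36 + 12
  = -30
Equation: -3x - 4y - z = -30

-3x - 4y - z = -30


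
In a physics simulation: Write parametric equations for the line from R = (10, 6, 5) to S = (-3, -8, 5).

Direction vector d = S - R = (-3 - 10, -8 - 6, 5 - 5) = (-13, -14, 0)
Parametric form r = R + t·d:
x = 10 - 13t, y = 6 - 14t, z = 5

x = 10 - 13t, y = 6 - 14t, z = 5


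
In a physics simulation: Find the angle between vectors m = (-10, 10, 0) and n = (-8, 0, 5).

m·n = (-10)·(-8) + 10·0 + 0·5 = 80 + 0 + 0 = 80
|m| = √((-10)² + 10² + 0²) = √200 ≈ 14.14
|n| = √((-8)² + 0² + 5²) = √89 ≈ 9.434
cos θ = (m·n)/(|m||n|) = 80/(14.14·9.434) ≈ 0.5996
θ = arccos(0.5996) ≈ 53.16°

53.16°


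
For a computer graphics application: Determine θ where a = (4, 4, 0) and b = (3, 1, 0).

a·b = 4·3 + 4·1 + 0·0 = 12 + 4 + 0 = 16
|a| = √(4² + 4² + 0²) = √32 ≈ 5.657
|b| = √(3² + 1² + 0²) = √10 ≈ 3.162
cos θ = (a·b)/(|a||b|) = 16/(5.657·3.162) ≈ 0.8944
θ = arccos(0.8944) ≈ 26.57°

26.57°


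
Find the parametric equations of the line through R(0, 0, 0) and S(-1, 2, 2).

Direction vector d = S - R = (-1 + 0, 2 + 0, 2 + 0) = (-1, 2, 2)
Parametric form r = R + t·d:
x = 0 - t, y = 0 + 2t, z = 0 + 2t

x = 0 - t, y = 0 + 2t, z = 0 + 2t


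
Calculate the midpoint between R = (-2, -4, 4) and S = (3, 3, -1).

M = ((x₁+x₂)/2, (y₁+y₂)/2, (z₁+z₂)/2)
  = ((-2 + 3)/2, (-4 + 3)/2, (4 - 1)/2)
  = (1/2, -1/2, 3/2)
  = (0.5, -0.5, 1.5)

(0.5, -0.5, 1.5)


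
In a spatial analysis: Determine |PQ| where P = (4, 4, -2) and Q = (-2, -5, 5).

d = √[(x₂-x₁)² + (y₂-y₁)² + (z₂-z₁)²]
  = √[(-6)² + (-9)² + 7²]
  = √[36 + 81 + 49]
  = √166
  ≈ 12.88

12.88


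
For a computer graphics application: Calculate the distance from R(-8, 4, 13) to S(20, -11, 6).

d = √[(x₂-x₁)² + (y₂-y₁)² + (z₂-z₁)²]
  = √[28² + (-15)² + (-7)²]
  = √[784 + 225 + 49]
  = √1058
  ≈ 32.53

32.53


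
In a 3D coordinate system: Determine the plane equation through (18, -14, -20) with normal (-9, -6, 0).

The plane through P with normal n = (a, b, c) satisfies n·(r - P) = 0,
i.e. ax + by + cz = a·x₀ + b·y₀ + c·z₀.
d = (-9)·18 + (-6)·(-14) + 0·(-20)
  = -162 + 84 + 0
  = -78
Equation: -9x - 6y = -78

-9x - 6y = -78


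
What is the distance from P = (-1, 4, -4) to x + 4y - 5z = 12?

distance = |a·x₀ + b·y₀ + c·z₀ - d| / √(a² + b² + c²)
  = |1·(-1) + 4·4 + (-5)·(-4) - 12| / √(1² + 4² + (-5)²)
  = |-1 + 16 + 20 - 12| / √(1 + 16 + 25)
  = |23| / √42
  = 23 / 6.481
  ≈ 3.549

3.549


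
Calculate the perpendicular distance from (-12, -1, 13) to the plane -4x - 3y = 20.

distance = |a·x₀ + b·y₀ + c·z₀ - d| / √(a² + b² + c²)
  = |(-4)·(-12) + (-3)·(-1) + 0·13 - 20| / √((-4)² + (-3)² + 0²)
  = |48 + 3 + 0 - 20| / √(16 + 9 + 0)
  = |31| / √25
  = 31 / 5
  ≈ 6.2

6.2


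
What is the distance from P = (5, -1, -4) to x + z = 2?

distance = |a·x₀ + b·y₀ + c·z₀ - d| / √(a² + b² + c²)
  = |1·5 + 0·(-1) + 1·(-4) - 2| / √(1² + 0² + 1²)
  = |5 + 0 - 4 - 2| / √(1 + 0 + 1)
  = |-1| / √2
  = 1 / 1.414
  ≈ 0.7071

0.7071


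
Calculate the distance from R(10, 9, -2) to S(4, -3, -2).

d = √[(x₂-x₁)² + (y₂-y₁)² + (z₂-z₁)²]
  = √[(-6)² + (-12)² + 0²]
  = √[36 + 144 + 0]
  = √180
  ≈ 13.42

13.42


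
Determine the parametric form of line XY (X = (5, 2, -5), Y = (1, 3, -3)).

Direction vector d = Y - X = (1 - 5, 3 - 2, -3 + 5) = (-4, 1, 2)
Parametric form r = X + t·d:
x = 5 - 4t, y = 2 + t, z = -5 + 2t

x = 5 - 4t, y = 2 + t, z = -5 + 2t


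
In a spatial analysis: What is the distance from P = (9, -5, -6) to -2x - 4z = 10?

distance = |a·x₀ + b·y₀ + c·z₀ - d| / √(a² + b² + c²)
  = |(-2)·9 + 0·(-5) + (-4)·(-6) - 10| / √((-2)² + 0² + (-4)²)
  = |-18 + 0 + 24 - 10| / √(4 + 0 + 16)
  = |-4| / √20
  = 4 / 4.472
  ≈ 0.8944

0.8944


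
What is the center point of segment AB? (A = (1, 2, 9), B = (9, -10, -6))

M = ((x₁+x₂)/2, (y₁+y₂)/2, (z₁+z₂)/2)
  = ((1 + 9)/2, (2 - 10)/2, (9 - 6)/2)
  = (10/2, -8/2, 3/2)
  = (5, -4, 1.5)

(5, -4, 1.5)


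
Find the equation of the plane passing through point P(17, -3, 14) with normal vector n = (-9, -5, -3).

The plane through P with normal n = (a, b, c) satisfies n·(r - P) = 0,
i.e. ax + by + cz = a·x₀ + b·y₀ + c·z₀.
d = (-9)·17 + (-5)·(-3) + (-3)·14
  = -153 + 15 - 42
  = -180
Equation: -9x - 5y - 3z = -180

-9x - 5y - 3z = -180


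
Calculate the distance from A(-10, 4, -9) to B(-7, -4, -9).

d = √[(x₂-x₁)² + (y₂-y₁)² + (z₂-z₁)²]
  = √[3² + (-8)² + 0²]
  = √[9 + 64 + 0]
  = √73
  ≈ 8.544

8.544


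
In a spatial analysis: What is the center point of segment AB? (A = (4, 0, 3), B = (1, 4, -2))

M = ((x₁+x₂)/2, (y₁+y₂)/2, (z₁+z₂)/2)
  = ((4 + 1)/2, (0 + 4)/2, (3 - 2)/2)
  = (5/2, 4/2, 1/2)
  = (2.5, 2, 0.5)

(2.5, 2, 0.5)


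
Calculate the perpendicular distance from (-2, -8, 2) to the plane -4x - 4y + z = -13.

distance = |a·x₀ + b·y₀ + c·z₀ - d| / √(a² + b² + c²)
  = |(-4)·(-2) + (-4)·(-8) + 1·2 - (-13)| / √((-4)² + (-4)² + 1²)
  = |8 + 32 + 2 + 13| / √(16 + 16 + 1)
  = |55| / √33
  = 55 / 5.745
  ≈ 9.574

9.574


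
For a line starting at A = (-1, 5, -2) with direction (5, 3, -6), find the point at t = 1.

P(t) = A + t·d
  = (-1 + 5·1, 5 + 3·1, -2 + (-6)·1)
  = (-1 + 5, 5 + 3, -2 - 6)
  = (4, 8, -8)

(4, 8, -8)


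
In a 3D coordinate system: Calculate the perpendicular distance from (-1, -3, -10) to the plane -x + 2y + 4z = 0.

distance = |a·x₀ + b·y₀ + c·z₀ - d| / √(a² + b² + c²)
  = |(-1)·(-1) + 2·(-3) + 4·(-10) - 0| / √((-1)² + 2² + 4²)
  = |1 - 6 - 40 + 0| / √(1 + 4 + 16)
  = |-45| / √21
  = 45 / 4.583
  ≈ 9.82

9.82


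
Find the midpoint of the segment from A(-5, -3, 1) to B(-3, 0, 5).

M = ((x₁+x₂)/2, (y₁+y₂)/2, (z₁+z₂)/2)
  = ((-5 - 3)/2, (-3 + 0)/2, (1 + 5)/2)
  = (-8/2, -3/2, 6/2)
  = (-4, -1.5, 3)

(-4, -1.5, 3)


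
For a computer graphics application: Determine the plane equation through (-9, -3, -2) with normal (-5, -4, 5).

The plane through P with normal n = (a, b, c) satisfies n·(r - P) = 0,
i.e. ax + by + cz = a·x₀ + b·y₀ + c·z₀.
d = (-5)·(-9) + (-4)·(-3) + 5·(-2)
  = 45 + 12 - 10
  = 47
Equation: -5x - 4y + 5z = 47

-5x - 4y + 5z = 47


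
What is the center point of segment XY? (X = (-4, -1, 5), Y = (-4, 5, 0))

M = ((x₁+x₂)/2, (y₁+y₂)/2, (z₁+z₂)/2)
  = ((-4 - 4)/2, (-1 + 5)/2, (5 + 0)/2)
  = (-8/2, 4/2, 5/2)
  = (-4, 2, 2.5)

(-4, 2, 2.5)


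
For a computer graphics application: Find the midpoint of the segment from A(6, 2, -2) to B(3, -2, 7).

M = ((x₁+x₂)/2, (y₁+y₂)/2, (z₁+z₂)/2)
  = ((6 + 3)/2, (2 - 2)/2, (-2 + 7)/2)
  = (9/2, 0/2, 5/2)
  = (4.5, 0, 2.5)

(4.5, 0, 2.5)


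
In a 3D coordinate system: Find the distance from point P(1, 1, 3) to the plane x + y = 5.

distance = |a·x₀ + b·y₀ + c·z₀ - d| / √(a² + b² + c²)
  = |1·1 + 1·1 + 0·3 - 5| / √(1² + 1² + 0²)
  = |1 + 1 + 0 - 5| / √(1 + 1 + 0)
  = |-3| / √2
  = 3 / 1.414
  ≈ 2.121

2.121


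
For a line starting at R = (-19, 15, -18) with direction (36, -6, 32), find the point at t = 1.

P(t) = R + t·d
  = (-19 + 36·1, 15 + (-6)·1, -18 + 32·1)
  = (-19 + 36, 15 - 6, -18 + 32)
  = (17, 9, 14)

(17, 9, 14)


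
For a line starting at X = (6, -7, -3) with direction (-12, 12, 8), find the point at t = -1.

P(t) = X + t·d
  = (6 + (-12)·(-1), -7 + 12·(-1), -3 + 8·(-1))
  = (6 + 12, -7 - 12, -3 - 8)
  = (18, -19, -11)

(18, -19, -11)


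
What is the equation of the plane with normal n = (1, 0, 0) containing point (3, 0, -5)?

The plane through P with normal n = (a, b, c) satisfies n·(r - P) = 0,
i.e. ax + by + cz = a·x₀ + b·y₀ + c·z₀.
d = 1·3 + 0·0 + 0·(-5)
  = 3 + 0 + 0
  = 3
Equation: x = 3

x = 3


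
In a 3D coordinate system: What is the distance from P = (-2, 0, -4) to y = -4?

distance = |a·x₀ + b·y₀ + c·z₀ - d| / √(a² + b² + c²)
  = |0·(-2) + 1·0 + 0·(-4) - (-4)| / √(0² + 1² + 0²)
  = |0 + 0 + 0 + 4| / √(0 + 1 + 0)
  = |4| / √1
  = 4 / 1
  ≈ 4

4


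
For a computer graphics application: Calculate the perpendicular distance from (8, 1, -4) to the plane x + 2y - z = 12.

distance = |a·x₀ + b·y₀ + c·z₀ - d| / √(a² + b² + c²)
  = |1·8 + 2·1 + (-1)·(-4) - 12| / √(1² + 2² + (-1)²)
  = |8 + 2 + 4 - 12| / √(1 + 4 + 1)
  = |2| / √6
  = 2 / 2.449
  ≈ 0.8165

0.8165


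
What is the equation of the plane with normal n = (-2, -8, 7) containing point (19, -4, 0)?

The plane through P with normal n = (a, b, c) satisfies n·(r - P) = 0,
i.e. ax + by + cz = a·x₀ + b·y₀ + c·z₀.
d = (-2)·19 + (-8)·(-4) + 7·0
  = -38 + 32 + 0
  = -6
Equation: -2x - 8y + 7z = -6

-2x - 8y + 7z = -6


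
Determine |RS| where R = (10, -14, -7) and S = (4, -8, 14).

d = √[(x₂-x₁)² + (y₂-y₁)² + (z₂-z₁)²]
  = √[(-6)² + 6² + 21²]
  = √[36 + 36 + 441]
  = √513
  ≈ 22.65

22.65


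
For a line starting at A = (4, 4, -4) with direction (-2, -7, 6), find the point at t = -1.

P(t) = A + t·d
  = (4 + (-2)·(-1), 4 + (-7)·(-1), -4 + 6·(-1))
  = (4 + 2, 4 + 7, -4 - 6)
  = (6, 11, -10)

(6, 11, -10)


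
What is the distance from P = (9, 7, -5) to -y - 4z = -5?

distance = |a·x₀ + b·y₀ + c·z₀ - d| / √(a² + b² + c²)
  = |0·9 + (-1)·7 + (-4)·(-5) - (-5)| / √(0² + (-1)² + (-4)²)
  = |0 - 7 + 20 + 5| / √(0 + 1 + 16)
  = |18| / √17
  = 18 / 4.123
  ≈ 4.366

4.366


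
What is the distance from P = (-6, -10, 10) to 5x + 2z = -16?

distance = |a·x₀ + b·y₀ + c·z₀ - d| / √(a² + b² + c²)
  = |5·(-6) + 0·(-10) + 2·10 - (-16)| / √(5² + 0² + 2²)
  = |-30 + 0 + 20 + 16| / √(25 + 0 + 4)
  = |6| / √29
  = 6 / 5.385
  ≈ 1.114

1.114


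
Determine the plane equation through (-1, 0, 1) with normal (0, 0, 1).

The plane through P with normal n = (a, b, c) satisfies n·(r - P) = 0,
i.e. ax + by + cz = a·x₀ + b·y₀ + c·z₀.
d = 0·(-1) + 0·0 + 1·1
  = 0 + 0 + 1
  = 1
Equation: z = 1

z = 1


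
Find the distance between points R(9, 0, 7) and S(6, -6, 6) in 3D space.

d = √[(x₂-x₁)² + (y₂-y₁)² + (z₂-z₁)²]
  = √[(-3)² + (-6)² + (-1)²]
  = √[9 + 36 + 1]
  = √46
  ≈ 6.782

6.782


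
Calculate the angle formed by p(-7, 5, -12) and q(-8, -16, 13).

p·q = (-7)·(-8) + 5·(-16) + (-12)·13 = 56 - 80 - 156 = -180
|p| = √((-7)² + 5² + (-12)²) = √218 ≈ 14.76
|q| = √((-8)² + (-16)² + 13²) = √489 ≈ 22.11
cos θ = (p·q)/(|p||q|) = -180/(14.76·22.11) ≈ -0.5513
θ = arccos(-0.5513) ≈ 123.5°

123.5°


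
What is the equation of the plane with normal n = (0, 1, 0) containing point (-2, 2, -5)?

The plane through P with normal n = (a, b, c) satisfies n·(r - P) = 0,
i.e. ax + by + cz = a·x₀ + b·y₀ + c·z₀.
d = 0·(-2) + 1·2 + 0·(-5)
  = 0 + 2 + 0
  = 2
Equation: y = 2

y = 2


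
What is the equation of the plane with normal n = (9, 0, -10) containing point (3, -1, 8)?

The plane through P with normal n = (a, b, c) satisfies n·(r - P) = 0,
i.e. ax + by + cz = a·x₀ + b·y₀ + c·z₀.
d = 9·3 + 0·(-1) + (-10)·8
  = 27 + 0 - 80
  = -53
Equation: 9x - 10z = -53

9x - 10z = -53


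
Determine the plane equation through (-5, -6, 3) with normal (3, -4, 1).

The plane through P with normal n = (a, b, c) satisfies n·(r - P) = 0,
i.e. ax + by + cz = a·x₀ + b·y₀ + c·z₀.
d = 3·(-5) + (-4)·(-6) + 1·3
  = -15 + 24 + 3
  = 12
Equation: 3x - 4y + z = 12

3x - 4y + z = 12


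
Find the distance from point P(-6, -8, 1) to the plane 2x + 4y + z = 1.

distance = |a·x₀ + b·y₀ + c·z₀ - d| / √(a² + b² + c²)
  = |2·(-6) + 4·(-8) + 1·1 - 1| / √(2² + 4² + 1²)
  = |-12 - 32 + 1 - 1| / √(4 + 16 + 1)
  = |-44| / √21
  = 44 / 4.583
  ≈ 9.602

9.602


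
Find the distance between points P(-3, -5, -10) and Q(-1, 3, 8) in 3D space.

d = √[(x₂-x₁)² + (y₂-y₁)² + (z₂-z₁)²]
  = √[2² + 8² + 18²]
  = √[4 + 64 + 324]
  = √392
  ≈ 19.8

19.8


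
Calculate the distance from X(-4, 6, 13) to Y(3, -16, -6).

d = √[(x₂-x₁)² + (y₂-y₁)² + (z₂-z₁)²]
  = √[7² + (-22)² + (-19)²]
  = √[49 + 484 + 361]
  = √894
  ≈ 29.9

29.9


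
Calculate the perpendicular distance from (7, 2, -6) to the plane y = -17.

distance = |a·x₀ + b·y₀ + c·z₀ - d| / √(a² + b² + c²)
  = |0·7 + 1·2 + 0·(-6) - (-17)| / √(0² + 1² + 0²)
  = |0 + 2 + 0 + 17| / √(0 + 1 + 0)
  = |19| / √1
  = 19 / 1
  ≈ 19

19


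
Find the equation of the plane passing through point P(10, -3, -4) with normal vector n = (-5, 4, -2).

The plane through P with normal n = (a, b, c) satisfies n·(r - P) = 0,
i.e. ax + by + cz = a·x₀ + b·y₀ + c·z₀.
d = (-5)·10 + 4·(-3) + (-2)·(-4)
  = -50 - 12 + 8
  = -54
Equation: -5x + 4y - 2z = -54

-5x + 4y - 2z = -54


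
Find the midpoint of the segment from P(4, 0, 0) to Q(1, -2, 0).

M = ((x₁+x₂)/2, (y₁+y₂)/2, (z₁+z₂)/2)
  = ((4 + 1)/2, (0 - 2)/2, (0 + 0)/2)
  = (5/2, -2/2, 0/2)
  = (2.5, -1, 0)

(2.5, -1, 0)


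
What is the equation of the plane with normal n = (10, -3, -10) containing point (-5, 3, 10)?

The plane through P with normal n = (a, b, c) satisfies n·(r - P) = 0,
i.e. ax + by + cz = a·x₀ + b·y₀ + c·z₀.
d = 10·(-5) + (-3)·3 + (-10)·10
  = -50 - 9 - 100
  = -159
Equation: 10x - 3y - 10z = -159

10x - 3y - 10z = -159


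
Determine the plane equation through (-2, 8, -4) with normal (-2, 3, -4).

The plane through P with normal n = (a, b, c) satisfies n·(r - P) = 0,
i.e. ax + by + cz = a·x₀ + b·y₀ + c·z₀.
d = (-2)·(-2) + 3·8 + (-4)·(-4)
  = 4 + 24 + 16
  = 44
Equation: -2x + 3y - 4z = 44

-2x + 3y - 4z = 44


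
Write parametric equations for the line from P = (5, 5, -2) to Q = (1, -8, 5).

Direction vector d = Q - P = (1 - 5, -8 - 5, 5 + 2) = (-4, -13, 7)
Parametric form r = P + t·d:
x = 5 - 4t, y = 5 - 13t, z = -2 + 7t

x = 5 - 4t, y = 5 - 13t, z = -2 + 7t


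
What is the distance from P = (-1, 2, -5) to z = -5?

distance = |a·x₀ + b·y₀ + c·z₀ - d| / √(a² + b² + c²)
  = |0·(-1) + 0·2 + 1·(-5) - (-5)| / √(0² + 0² + 1²)
  = |0 + 0 - 5 + 5| / √(0 + 0 + 1)
  = |0| / √1
  = 0 / 1
  ≈ 0

0


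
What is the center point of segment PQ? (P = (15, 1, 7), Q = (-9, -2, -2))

M = ((x₁+x₂)/2, (y₁+y₂)/2, (z₁+z₂)/2)
  = ((15 - 9)/2, (1 - 2)/2, (7 - 2)/2)
  = (6/2, -1/2, 5/2)
  = (3, -0.5, 2.5)

(3, -0.5, 2.5)


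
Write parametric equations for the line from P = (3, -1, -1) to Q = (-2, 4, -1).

Direction vector d = Q - P = (-2 - 3, 4 + 1, -1 + 1) = (-5, 5, 0)
Parametric form r = P + t·d:
x = 3 - 5t, y = -1 + 5t, z = -1

x = 3 - 5t, y = -1 + 5t, z = -1


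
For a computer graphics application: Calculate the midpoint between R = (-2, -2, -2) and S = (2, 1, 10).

M = ((x₁+x₂)/2, (y₁+y₂)/2, (z₁+z₂)/2)
  = ((-2 + 2)/2, (-2 + 1)/2, (-2 + 10)/2)
  = (0/2, -1/2, 8/2)
  = (0, -0.5, 4)

(0, -0.5, 4)


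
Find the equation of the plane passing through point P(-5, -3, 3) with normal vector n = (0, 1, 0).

The plane through P with normal n = (a, b, c) satisfies n·(r - P) = 0,
i.e. ax + by + cz = a·x₀ + b·y₀ + c·z₀.
d = 0·(-5) + 1·(-3) + 0·3
  = 0 - 3 + 0
  = -3
Equation: y = -3

y = -3


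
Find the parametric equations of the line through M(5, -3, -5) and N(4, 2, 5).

Direction vector d = N - M = (4 - 5, 2 + 3, 5 + 5) = (-1, 5, 10)
Parametric form r = M + t·d:
x = 5 - t, y = -3 + 5t, z = -5 + 10t

x = 5 - t, y = -3 + 5t, z = -5 + 10t


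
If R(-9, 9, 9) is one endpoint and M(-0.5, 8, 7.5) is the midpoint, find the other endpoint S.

S = 2M - R
  = (2·(-0.5) - (-9), 2·8 - 9, 2·7.5 - 9)
  = (-1 + 9, 16 - 9, 15 - 9)
  = (8, 7, 6)

(8, 7, 6)


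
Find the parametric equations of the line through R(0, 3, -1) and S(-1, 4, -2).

Direction vector d = S - R = (-1 + 0, 4 - 3, -2 + 1) = (-1, 1, -1)
Parametric form r = R + t·d:
x = 0 - t, y = 3 + t, z = -1 - t

x = 0 - t, y = 3 + t, z = -1 - t


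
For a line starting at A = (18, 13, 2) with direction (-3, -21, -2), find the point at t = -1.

P(t) = A + t·d
  = (18 + (-3)·(-1), 13 + (-21)·(-1), 2 + (-2)·(-1))
  = (18 + 3, 13 + 21, 2 + 2)
  = (21, 34, 4)

(21, 34, 4)


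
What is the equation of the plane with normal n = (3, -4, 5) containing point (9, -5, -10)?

The plane through P with normal n = (a, b, c) satisfies n·(r - P) = 0,
i.e. ax + by + cz = a·x₀ + b·y₀ + c·z₀.
d = 3·9 + (-4)·(-5) + 5·(-10)
  = 27 + 20 - 50
  = -3
Equation: 3x - 4y + 5z = -3

3x - 4y + 5z = -3


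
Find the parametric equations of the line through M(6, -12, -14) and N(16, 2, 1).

Direction vector d = N - M = (16 - 6, 2 + 12, 1 + 14) = (10, 14, 15)
Parametric form r = M + t·d:
x = 6 + 10t, y = -12 + 14t, z = -14 + 15t

x = 6 + 10t, y = -12 + 14t, z = -14 + 15t


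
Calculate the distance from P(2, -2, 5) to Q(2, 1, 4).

d = √[(x₂-x₁)² + (y₂-y₁)² + (z₂-z₁)²]
  = √[0² + 3² + (-1)²]
  = √[0 + 9 + 1]
  = √10
  ≈ 3.162

3.162


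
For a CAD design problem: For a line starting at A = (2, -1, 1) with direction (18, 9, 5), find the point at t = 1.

P(t) = A + t·d
  = (2 + 18·1, -1 + 9·1, 1 + 5·1)
  = (2 + 18, -1 + 9, 1 + 5)
  = (20, 8, 6)

(20, 8, 6)


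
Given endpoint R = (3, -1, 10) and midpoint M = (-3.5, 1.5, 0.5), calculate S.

S = 2M - R
  = (2·(-3.5) - 3, 2·1.5 - (-1), 2·0.5 - 10)
  = (-7 - 3, 3 + 1, 1 - 10)
  = (-10, 4, -9)

(-10, 4, -9)


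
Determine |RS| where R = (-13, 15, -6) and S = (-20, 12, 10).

d = √[(x₂-x₁)² + (y₂-y₁)² + (z₂-z₁)²]
  = √[(-7)² + (-3)² + 16²]
  = √[49 + 9 + 256]
  = √314
  ≈ 17.72

17.72


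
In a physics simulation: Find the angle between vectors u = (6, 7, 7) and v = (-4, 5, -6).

u·v = 6·(-4) + 7·5 + 7·(-6) = -24 + 35 - 42 = -31
|u| = √(6² + 7² + 7²) = √134 ≈ 11.58
|v| = √((-4)² + 5² + (-6)²) = √77 ≈ 8.775
cos θ = (u·v)/(|u||v|) = -31/(11.58·8.775) ≈ -0.3052
θ = arccos(-0.3052) ≈ 107.8°

107.8°


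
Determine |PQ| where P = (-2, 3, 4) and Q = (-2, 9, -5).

d = √[(x₂-x₁)² + (y₂-y₁)² + (z₂-z₁)²]
  = √[0² + 6² + (-9)²]
  = √[0 + 36 + 81]
  = √117
  ≈ 10.82

10.82


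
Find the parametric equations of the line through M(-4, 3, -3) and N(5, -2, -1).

Direction vector d = N - M = (5 + 4, -2 - 3, -1 + 3) = (9, -5, 2)
Parametric form r = M + t·d:
x = -4 + 9t, y = 3 - 5t, z = -3 + 2t

x = -4 + 9t, y = 3 - 5t, z = -3 + 2t


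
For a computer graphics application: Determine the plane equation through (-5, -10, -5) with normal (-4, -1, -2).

The plane through P with normal n = (a, b, c) satisfies n·(r - P) = 0,
i.e. ax + by + cz = a·x₀ + b·y₀ + c·z₀.
d = (-4)·(-5) + (-1)·(-10) + (-2)·(-5)
  = 20 + 10 + 10
  = 40
Equation: -4x - y - 2z = 40

-4x - y - 2z = 40


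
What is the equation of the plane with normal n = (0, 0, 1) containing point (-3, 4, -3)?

The plane through P with normal n = (a, b, c) satisfies n·(r - P) = 0,
i.e. ax + by + cz = a·x₀ + b·y₀ + c·z₀.
d = 0·(-3) + 0·4 + 1·(-3)
  = 0 + 0 - 3
  = -3
Equation: z = -3

z = -3


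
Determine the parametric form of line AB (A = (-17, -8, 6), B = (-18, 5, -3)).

Direction vector d = B - A = (-18 + 17, 5 + 8, -3 - 6) = (-1, 13, -9)
Parametric form r = A + t·d:
x = -17 - t, y = -8 + 13t, z = 6 - 9t

x = -17 - t, y = -8 + 13t, z = 6 - 9t


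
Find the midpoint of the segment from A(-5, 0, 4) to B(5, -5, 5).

M = ((x₁+x₂)/2, (y₁+y₂)/2, (z₁+z₂)/2)
  = ((-5 + 5)/2, (0 - 5)/2, (4 + 5)/2)
  = (0/2, -5/2, 9/2)
  = (0, -2.5, 4.5)

(0, -2.5, 4.5)


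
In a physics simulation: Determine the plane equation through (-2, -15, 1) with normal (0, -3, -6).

The plane through P with normal n = (a, b, c) satisfies n·(r - P) = 0,
i.e. ax + by + cz = a·x₀ + b·y₀ + c·z₀.
d = 0·(-2) + (-3)·(-15) + (-6)·1
  = 0 + 45 - 6
  = 39
Equation: -3y - 6z = 39

-3y - 6z = 39


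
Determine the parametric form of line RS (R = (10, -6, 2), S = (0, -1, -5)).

Direction vector d = S - R = (0 - 10, -1 + 6, -5 - 2) = (-10, 5, -7)
Parametric form r = R + t·d:
x = 10 - 10t, y = -6 + 5t, z = 2 - 7t

x = 10 - 10t, y = -6 + 5t, z = 2 - 7t


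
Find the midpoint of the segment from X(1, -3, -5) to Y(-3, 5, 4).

M = ((x₁+x₂)/2, (y₁+y₂)/2, (z₁+z₂)/2)
  = ((1 - 3)/2, (-3 + 5)/2, (-5 + 4)/2)
  = (-2/2, 2/2, -1/2)
  = (-1, 1, -0.5)

(-1, 1, -0.5)


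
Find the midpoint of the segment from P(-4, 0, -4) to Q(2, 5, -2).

M = ((x₁+x₂)/2, (y₁+y₂)/2, (z₁+z₂)/2)
  = ((-4 + 2)/2, (0 + 5)/2, (-4 - 2)/2)
  = (-2/2, 5/2, -6/2)
  = (-1, 2.5, -3)

(-1, 2.5, -3)


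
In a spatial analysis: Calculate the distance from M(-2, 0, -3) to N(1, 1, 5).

d = √[(x₂-x₁)² + (y₂-y₁)² + (z₂-z₁)²]
  = √[3² + 1² + 8²]
  = √[9 + 1 + 64]
  = √74
  ≈ 8.602

8.602


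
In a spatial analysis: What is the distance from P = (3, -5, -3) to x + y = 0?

distance = |a·x₀ + b·y₀ + c·z₀ - d| / √(a² + b² + c²)
  = |1·3 + 1·(-5) + 0·(-3) - 0| / √(1² + 1² + 0²)
  = |3 - 5 + 0 + 0| / √(1 + 1 + 0)
  = |-2| / √2
  = 2 / 1.414
  ≈ 1.414

1.414


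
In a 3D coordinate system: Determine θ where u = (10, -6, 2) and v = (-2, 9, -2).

u·v = 10·(-2) + (-6)·9 + 2·(-2) = -20 - 54 - 4 = -78
|u| = √(10² + (-6)² + 2²) = √140 ≈ 11.83
|v| = √((-2)² + 9² + (-2)²) = √89 ≈ 9.434
cos θ = (u·v)/(|u||v|) = -78/(11.83·9.434) ≈ -0.6988
θ = arccos(-0.6988) ≈ 134.3°

134.3°


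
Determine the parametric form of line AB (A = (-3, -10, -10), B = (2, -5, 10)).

Direction vector d = B - A = (2 + 3, -5 + 10, 10 + 10) = (5, 5, 20)
Parametric form r = A + t·d:
x = -3 + 5t, y = -10 + 5t, z = -10 + 20t

x = -3 + 5t, y = -10 + 5t, z = -10 + 20t


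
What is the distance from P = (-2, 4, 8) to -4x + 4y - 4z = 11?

distance = |a·x₀ + b·y₀ + c·z₀ - d| / √(a² + b² + c²)
  = |(-4)·(-2) + 4·4 + (-4)·8 - 11| / √((-4)² + 4² + (-4)²)
  = |8 + 16 - 32 - 11| / √(16 + 16 + 16)
  = |-19| / √48
  = 19 / 6.928
  ≈ 2.742

2.742


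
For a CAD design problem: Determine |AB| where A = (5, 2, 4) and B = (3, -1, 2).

d = √[(x₂-x₁)² + (y₂-y₁)² + (z₂-z₁)²]
  = √[(-2)² + (-3)² + (-2)²]
  = √[4 + 9 + 4]
  = √17
  ≈ 4.123

4.123


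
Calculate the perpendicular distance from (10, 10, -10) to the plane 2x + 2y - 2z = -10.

distance = |a·x₀ + b·y₀ + c·z₀ - d| / √(a² + b² + c²)
  = |2·10 + 2·10 + (-2)·(-10) - (-10)| / √(2² + 2² + (-2)²)
  = |20 + 20 + 20 + 10| / √(4 + 4 + 4)
  = |70| / √12
  = 70 / 3.464
  ≈ 20.21

20.21


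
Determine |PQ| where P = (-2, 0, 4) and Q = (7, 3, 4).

d = √[(x₂-x₁)² + (y₂-y₁)² + (z₂-z₁)²]
  = √[9² + 3² + 0²]
  = √[81 + 9 + 0]
  = √90
  ≈ 9.487

9.487


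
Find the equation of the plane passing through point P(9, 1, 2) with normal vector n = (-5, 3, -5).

The plane through P with normal n = (a, b, c) satisfies n·(r - P) = 0,
i.e. ax + by + cz = a·x₀ + b·y₀ + c·z₀.
d = (-5)·9 + 3·1 + (-5)·2
  = -45 + 3 - 10
  = -52
Equation: -5x + 3y - 5z = -52

-5x + 3y - 5z = -52


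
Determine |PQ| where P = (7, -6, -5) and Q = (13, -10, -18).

d = √[(x₂-x₁)² + (y₂-y₁)² + (z₂-z₁)²]
  = √[6² + (-4)² + (-13)²]
  = √[36 + 16 + 169]
  = √221
  ≈ 14.87

14.87


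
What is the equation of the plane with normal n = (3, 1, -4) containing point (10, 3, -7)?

The plane through P with normal n = (a, b, c) satisfies n·(r - P) = 0,
i.e. ax + by + cz = a·x₀ + b·y₀ + c·z₀.
d = 3·10 + 1·3 + (-4)·(-7)
  = 30 + 3 + 28
  = 61
Equation: 3x + y - 4z = 61

3x + y - 4z = 61


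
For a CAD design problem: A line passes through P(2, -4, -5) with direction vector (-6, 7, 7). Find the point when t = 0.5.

P(t) = P + t·d
  = (2 + (-6)·0.5, -4 + 7·0.5, -5 + 7·0.5)
  = (2 - 3, -4 + 3.5, -5 + 3.5)
  = (-1, -0.5, -1.5)

(-1, -0.5, -1.5)


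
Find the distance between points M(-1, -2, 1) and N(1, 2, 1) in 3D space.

d = √[(x₂-x₁)² + (y₂-y₁)² + (z₂-z₁)²]
  = √[2² + 4² + 0²]
  = √[4 + 16 + 0]
  = √20
  ≈ 4.472

4.472


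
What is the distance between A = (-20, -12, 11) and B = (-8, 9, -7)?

d = √[(x₂-x₁)² + (y₂-y₁)² + (z₂-z₁)²]
  = √[12² + 21² + (-18)²]
  = √[144 + 441 + 324]
  = √909
  ≈ 30.15

30.15


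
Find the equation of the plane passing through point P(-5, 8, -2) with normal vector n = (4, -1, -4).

The plane through P with normal n = (a, b, c) satisfies n·(r - P) = 0,
i.e. ax + by + cz = a·x₀ + b·y₀ + c·z₀.
d = 4·(-5) + (-1)·8 + (-4)·(-2)
  = -20 - 8 + 8
  = -20
Equation: 4x - y - 4z = -20

4x - y - 4z = -20


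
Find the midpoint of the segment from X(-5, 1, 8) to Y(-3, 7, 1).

M = ((x₁+x₂)/2, (y₁+y₂)/2, (z₁+z₂)/2)
  = ((-5 - 3)/2, (1 + 7)/2, (8 + 1)/2)
  = (-8/2, 8/2, 9/2)
  = (-4, 4, 4.5)

(-4, 4, 4.5)


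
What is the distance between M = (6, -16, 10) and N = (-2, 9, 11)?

d = √[(x₂-x₁)² + (y₂-y₁)² + (z₂-z₁)²]
  = √[(-8)² + 25² + 1²]
  = √[64 + 625 + 1]
  = √690
  ≈ 26.27

26.27


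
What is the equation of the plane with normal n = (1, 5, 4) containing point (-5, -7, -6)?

The plane through P with normal n = (a, b, c) satisfies n·(r - P) = 0,
i.e. ax + by + cz = a·x₀ + b·y₀ + c·z₀.
d = 1·(-5) + 5·(-7) + 4·(-6)
  = -5 - 35 - 24
  = -64
Equation: x + 5y + 4z = -64

x + 5y + 4z = -64


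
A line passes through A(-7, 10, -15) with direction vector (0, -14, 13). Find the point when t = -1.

P(t) = A + t·d
  = (-7 + 0·(-1), 10 + (-14)·(-1), -15 + 13·(-1))
  = (-7 + 0, 10 + 14, -15 - 13)
  = (-7, 24, -28)

(-7, 24, -28)


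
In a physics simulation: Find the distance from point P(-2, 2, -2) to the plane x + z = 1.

distance = |a·x₀ + b·y₀ + c·z₀ - d| / √(a² + b² + c²)
  = |1·(-2) + 0·2 + 1·(-2) - 1| / √(1² + 0² + 1²)
  = |-2 + 0 - 2 - 1| / √(1 + 0 + 1)
  = |-5| / √2
  = 5 / 1.414
  ≈ 3.536

3.536


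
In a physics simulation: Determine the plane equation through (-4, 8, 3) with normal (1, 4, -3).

The plane through P with normal n = (a, b, c) satisfies n·(r - P) = 0,
i.e. ax + by + cz = a·x₀ + b·y₀ + c·z₀.
d = 1·(-4) + 4·8 + (-3)·3
  = -4 + 32 - 9
  = 19
Equation: x + 4y - 3z = 19

x + 4y - 3z = 19


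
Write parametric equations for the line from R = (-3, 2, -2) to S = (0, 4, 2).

Direction vector d = S - R = (0 + 3, 4 - 2, 2 + 2) = (3, 2, 4)
Parametric form r = R + t·d:
x = -3 + 3t, y = 2 + 2t, z = -2 + 4t

x = -3 + 3t, y = 2 + 2t, z = -2 + 4t


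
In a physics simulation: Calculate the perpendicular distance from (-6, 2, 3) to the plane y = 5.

distance = |a·x₀ + b·y₀ + c·z₀ - d| / √(a² + b² + c²)
  = |0·(-6) + 1·2 + 0·3 - 5| / √(0² + 1² + 0²)
  = |0 + 2 + 0 - 5| / √(0 + 1 + 0)
  = |-3| / √1
  = 3 / 1
  ≈ 3

3


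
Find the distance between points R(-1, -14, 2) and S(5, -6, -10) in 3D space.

d = √[(x₂-x₁)² + (y₂-y₁)² + (z₂-z₁)²]
  = √[6² + 8² + (-12)²]
  = √[36 + 64 + 144]
  = √244
  ≈ 15.62

15.62


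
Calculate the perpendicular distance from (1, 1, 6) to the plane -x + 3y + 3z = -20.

distance = |a·x₀ + b·y₀ + c·z₀ - d| / √(a² + b² + c²)
  = |(-1)·1 + 3·1 + 3·6 - (-20)| / √((-1)² + 3² + 3²)
  = |-1 + 3 + 18 + 20| / √(1 + 9 + 9)
  = |40| / √19
  = 40 / 4.359
  ≈ 9.177

9.177


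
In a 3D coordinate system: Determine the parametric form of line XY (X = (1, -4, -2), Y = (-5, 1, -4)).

Direction vector d = Y - X = (-5 - 1, 1 + 4, -4 + 2) = (-6, 5, -2)
Parametric form r = X + t·d:
x = 1 - 6t, y = -4 + 5t, z = -2 - 2t

x = 1 - 6t, y = -4 + 5t, z = -2 - 2t


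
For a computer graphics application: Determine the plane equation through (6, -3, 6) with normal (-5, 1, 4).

The plane through P with normal n = (a, b, c) satisfies n·(r - P) = 0,
i.e. ax + by + cz = a·x₀ + b·y₀ + c·z₀.
d = (-5)·6 + 1·(-3) + 4·6
  = -30 - 3 + 24
  = -9
Equation: -5x + y + 4z = -9

-5x + y + 4z = -9


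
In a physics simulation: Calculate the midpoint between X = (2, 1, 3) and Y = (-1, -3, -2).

M = ((x₁+x₂)/2, (y₁+y₂)/2, (z₁+z₂)/2)
  = ((2 - 1)/2, (1 - 3)/2, (3 - 2)/2)
  = (1/2, -2/2, 1/2)
  = (0.5, -1, 0.5)

(0.5, -1, 0.5)


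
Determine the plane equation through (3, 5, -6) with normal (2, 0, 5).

The plane through P with normal n = (a, b, c) satisfies n·(r - P) = 0,
i.e. ax + by + cz = a·x₀ + b·y₀ + c·z₀.
d = 2·3 + 0·5 + 5·(-6)
  = 6 + 0 - 30
  = -24
Equation: 2x + 5z = -24

2x + 5z = -24


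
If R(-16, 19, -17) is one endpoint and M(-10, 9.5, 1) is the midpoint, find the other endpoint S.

S = 2M - R
  = (2·(-10) - (-16), 2·9.5 - 19, 2·1 - (-17))
  = (-20 + 16, 19 - 19, 2 + 17)
  = (-4, 0, 19)

(-4, 0, 19)


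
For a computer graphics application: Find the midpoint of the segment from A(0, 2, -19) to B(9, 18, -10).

M = ((x₁+x₂)/2, (y₁+y₂)/2, (z₁+z₂)/2)
  = ((0 + 9)/2, (2 + 18)/2, (-19 - 10)/2)
  = (9/2, 20/2, -29/2)
  = (4.5, 10, -14.5)

(4.5, 10, -14.5)


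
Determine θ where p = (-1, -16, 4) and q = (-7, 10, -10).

p·q = (-1)·(-7) + (-16)·10 + 4·(-10) = 7 - 160 - 40 = -193
|p| = √((-1)² + (-16)² + 4²) = √273 ≈ 16.52
|q| = √((-7)² + 10² + (-10)²) = √249 ≈ 15.78
cos θ = (p·q)/(|p||q|) = -193/(16.52·15.78) ≈ -0.7402
θ = arccos(-0.7402) ≈ 137.8°

137.8°


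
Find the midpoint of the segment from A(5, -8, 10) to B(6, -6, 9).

M = ((x₁+x₂)/2, (y₁+y₂)/2, (z₁+z₂)/2)
  = ((5 + 6)/2, (-8 - 6)/2, (10 + 9)/2)
  = (11/2, -14/2, 19/2)
  = (5.5, -7, 9.5)

(5.5, -7, 9.5)
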